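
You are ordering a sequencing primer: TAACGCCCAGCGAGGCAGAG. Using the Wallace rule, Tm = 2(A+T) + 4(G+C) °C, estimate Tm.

66°C

C=6, G=7, T=1, A=6
AT pairs contribute 7, GC pairs contribute 13.
Tm = 2(7) + 4(13) = 14 + 52 = 66°C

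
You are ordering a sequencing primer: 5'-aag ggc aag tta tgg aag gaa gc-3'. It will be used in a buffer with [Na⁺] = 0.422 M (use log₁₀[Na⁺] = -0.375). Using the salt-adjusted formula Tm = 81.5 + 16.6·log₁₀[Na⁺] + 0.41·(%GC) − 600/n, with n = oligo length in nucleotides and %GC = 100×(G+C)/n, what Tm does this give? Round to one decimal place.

Length n = 23. Scanning the sequence gives C=2, G=9, T=3, A=9.
G+C = 11, so %GC = 11/23 × 100 = 47.826%
Salt term: 16.6 × (-0.375) = -6.225
GC term: 0.41 × 47.826 = 19.609; length term: −600/23 = −26.087
Tm = 81.5 + (-6.225) + 19.609 − 26.087 = 68.797 → 68.8°C

68.8°C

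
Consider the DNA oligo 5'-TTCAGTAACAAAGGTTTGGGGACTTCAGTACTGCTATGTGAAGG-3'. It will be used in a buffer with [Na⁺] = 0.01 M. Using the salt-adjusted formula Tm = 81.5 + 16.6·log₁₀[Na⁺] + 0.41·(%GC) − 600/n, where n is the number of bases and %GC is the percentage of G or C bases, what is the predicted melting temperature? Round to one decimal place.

52.4°C

Length n = 44. Base counts: G=13, A=12, C=6, T=13
G+C = 19, so %GC = 19/44 × 100 = 43.182%
Salt term: 16.6 × (-2) = -33.2
GC term: 0.41 × 43.182 = 17.705; length term: −600/44 = −13.636
Tm = 81.5 + (-33.2) + 17.705 − 13.636 = 52.369 → 52.4°C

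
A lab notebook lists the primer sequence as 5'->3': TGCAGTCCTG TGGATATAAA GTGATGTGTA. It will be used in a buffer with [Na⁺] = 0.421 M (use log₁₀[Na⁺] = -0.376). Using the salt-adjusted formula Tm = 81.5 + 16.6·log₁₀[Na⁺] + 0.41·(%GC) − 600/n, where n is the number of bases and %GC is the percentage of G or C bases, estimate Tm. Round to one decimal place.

71.7°C

Length n = 30. A=8, T=10, C=3, G=9
G+C = 12, so %GC = 12/30 × 100 = 40%
Salt term: 16.6 × (-0.376) = -6.242
GC term: 0.41 × 40 = 16.4; length term: −600/30 = −20
Tm = 81.5 + (-6.242) + 16.4 − 20 = 71.658 → 71.7°C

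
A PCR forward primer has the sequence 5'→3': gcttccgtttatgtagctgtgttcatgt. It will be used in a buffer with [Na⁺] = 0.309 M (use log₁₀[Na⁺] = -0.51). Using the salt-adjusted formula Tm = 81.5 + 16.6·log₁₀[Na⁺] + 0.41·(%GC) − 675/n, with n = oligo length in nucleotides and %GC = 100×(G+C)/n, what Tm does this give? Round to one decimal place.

66.5°C

Length n = 28. Base counts: C=5, A=3, G=7, T=13
G+C = 12, so %GC = 12/28 × 100 = 42.857%
Salt term: 16.6 × (-0.51) = -8.466
GC term: 0.41 × 42.857 = 17.571; length term: −675/28 = −24.107
Tm = 81.5 + (-8.466) + 17.571 − 24.107 = 66.498 → 66.5°C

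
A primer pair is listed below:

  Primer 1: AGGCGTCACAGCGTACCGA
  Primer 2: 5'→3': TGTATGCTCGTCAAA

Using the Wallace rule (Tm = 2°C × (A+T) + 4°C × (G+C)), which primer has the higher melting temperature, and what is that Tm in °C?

Primer 1, 62°C

Primer 1: A+T=7, G+C=12 → Tm = 2(7)+4(12) = 62°C
Primer 2: A+T=9, G+C=6 → Tm = 2(9)+4(6) = 42°C
62°C vs 42°C → primer 1 is higher.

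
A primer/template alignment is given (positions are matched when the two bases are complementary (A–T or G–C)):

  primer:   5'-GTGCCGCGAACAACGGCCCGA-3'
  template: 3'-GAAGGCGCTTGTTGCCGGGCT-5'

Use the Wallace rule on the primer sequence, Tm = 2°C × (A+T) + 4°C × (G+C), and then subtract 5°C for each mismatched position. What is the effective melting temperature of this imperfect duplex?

62°C

Primer base counts: A=5, T=1, G=7, C=8 → A+T=6, G+C=15
Perfect-match Tm = 2(6) + 4(15) = 12 + 60 = 72°C
Mismatches (positions where the bases are not complementary): 2 (at positions 1, 3)
Effective Tm = 72 − 2×5 = 72 − 10 = 62°C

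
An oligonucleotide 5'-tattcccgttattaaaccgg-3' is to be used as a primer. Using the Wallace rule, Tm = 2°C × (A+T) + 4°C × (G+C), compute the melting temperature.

56°C

Base counts: C=5, G=3, A=5, T=7
AT pairs contribute 12, GC pairs contribute 8.
Tm = 4·8 + 2·12 = 32 + 24 = 56°C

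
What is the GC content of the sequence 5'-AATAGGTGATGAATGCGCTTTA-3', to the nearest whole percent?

36%

Scanning the sequence gives T=7, A=7, G=6, C=2.
G+C = 6 + 2 = 8 out of 22 bases
%GC = 8/22 × 100 = 36.36% ≈ 36%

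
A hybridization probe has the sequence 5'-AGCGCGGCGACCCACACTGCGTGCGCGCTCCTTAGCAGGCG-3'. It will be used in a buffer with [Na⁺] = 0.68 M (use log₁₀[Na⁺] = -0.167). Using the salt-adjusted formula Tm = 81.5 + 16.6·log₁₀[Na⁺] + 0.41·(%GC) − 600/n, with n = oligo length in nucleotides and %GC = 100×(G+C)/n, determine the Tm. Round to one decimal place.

Length n = 41. Base counts: T=5, A=6, C=16, G=14
G+C = 30, so %GC = 30/41 × 100 = 73.171%
Salt term: 16.6 × (-0.167) = -2.772
GC term: 0.41 × 73.171 = 30; length term: −600/41 = −14.634
Tm = 81.5 + (-2.772) + 30 − 14.634 = 94.094 → 94.1°C

94.1°C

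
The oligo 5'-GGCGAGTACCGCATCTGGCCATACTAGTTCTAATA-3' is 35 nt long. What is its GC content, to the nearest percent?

Base counts: T=9, G=8, A=9, C=9
G+C = 8 + 9 = 17 out of 35 bases
%GC = 17/35 × 100 = 48.57% ≈ 49%

49%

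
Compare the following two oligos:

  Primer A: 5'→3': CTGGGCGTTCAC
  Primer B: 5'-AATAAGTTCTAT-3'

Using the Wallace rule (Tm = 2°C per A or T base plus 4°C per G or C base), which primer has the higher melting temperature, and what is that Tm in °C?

Primer A, 40°C

Primer A: A+T=4, G+C=8 → Tm = 2(4)+4(8) = 40°C
Primer B: A+T=10, G+C=2 → Tm = 2(10)+4(2) = 28°C
40°C vs 28°C → primer A is higher.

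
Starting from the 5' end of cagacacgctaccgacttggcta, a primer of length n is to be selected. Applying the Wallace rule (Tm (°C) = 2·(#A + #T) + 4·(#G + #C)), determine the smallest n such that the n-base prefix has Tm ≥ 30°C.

First 8 bases: CAGACACG → Tm = 26°C (< 30°C)
First 9 bases: CAGACACGC → Tm = 30°C (≥ 30°C)
Each additional base adds 2°C (A/T) or 4°C (G/C), so Tm is non-decreasing in n; n = 9 is the first length to reach 30°C.

n = 9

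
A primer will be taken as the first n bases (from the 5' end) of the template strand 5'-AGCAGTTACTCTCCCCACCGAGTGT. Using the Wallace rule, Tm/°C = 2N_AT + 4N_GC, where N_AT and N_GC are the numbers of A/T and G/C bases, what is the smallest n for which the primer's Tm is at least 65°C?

First 20 bases: AGCAGTTACTCTCCCCACCG → Tm = 64°C (< 65°C)
First 21 bases: AGCAGTTACTCTCCCCACCGA → Tm = 66°C (≥ 65°C)
Each additional base adds 2°C (A/T) or 4°C (G/C), so Tm is non-decreasing in n; n = 21 is the first length to reach 65°C.

n = 21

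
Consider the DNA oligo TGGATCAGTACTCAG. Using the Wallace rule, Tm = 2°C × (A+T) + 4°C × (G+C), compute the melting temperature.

44°C

Counting bases: T=4, A=4, C=3, G=4
AT pairs contribute 8, GC pairs contribute 7.
Tm = 2(8) + 4(7) = 16 + 28 = 44°C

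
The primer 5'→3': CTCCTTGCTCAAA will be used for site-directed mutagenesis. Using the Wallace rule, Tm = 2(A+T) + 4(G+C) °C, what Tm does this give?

38°C

T=4, G=1, C=5, A=3
A+T = 7, G+C = 6
Tm = 2×7 + 4×6 = 38°C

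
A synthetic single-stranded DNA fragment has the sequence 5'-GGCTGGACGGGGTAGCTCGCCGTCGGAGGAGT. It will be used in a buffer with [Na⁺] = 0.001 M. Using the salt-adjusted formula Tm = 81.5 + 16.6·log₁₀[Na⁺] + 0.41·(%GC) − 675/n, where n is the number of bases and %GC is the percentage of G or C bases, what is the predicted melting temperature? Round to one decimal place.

Length n = 32. T=5, G=16, A=4, C=7
G+C = 23, so %GC = 23/32 × 100 = 71.875%
Salt term: 16.6 × (-3) = -49.8
GC term: 0.41 × 71.875 = 29.469; length term: −675/32 = −21.094
Tm = 81.5 + (-49.8) + 29.469 − 21.094 = 40.075 → 40.1°C

40.1°C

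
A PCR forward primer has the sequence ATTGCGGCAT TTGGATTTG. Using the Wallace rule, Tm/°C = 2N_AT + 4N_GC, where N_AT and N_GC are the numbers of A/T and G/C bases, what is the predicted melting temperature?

54°C

T=8, G=6, A=3, C=2
A+T = 11, G+C = 8
Tm = 4·8 + 2·11 = 32 + 22 = 54°C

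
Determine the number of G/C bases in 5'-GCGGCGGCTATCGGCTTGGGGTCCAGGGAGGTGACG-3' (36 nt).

26

Scanning the sequence gives G=18, T=6, A=4, C=8.
G+C = 18 + 8 = 26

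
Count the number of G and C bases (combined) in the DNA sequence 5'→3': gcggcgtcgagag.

Base counts: G=7, C=3, A=2, T=1
G+C = 7 + 3 = 10

10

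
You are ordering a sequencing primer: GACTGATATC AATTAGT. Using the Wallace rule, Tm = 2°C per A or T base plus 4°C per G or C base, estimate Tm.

44°C

Base counts: C=2, T=6, A=6, G=3
AT pairs contribute 12, GC pairs contribute 5.
Tm = 2(12) + 4(5) = 24 + 20 = 44°C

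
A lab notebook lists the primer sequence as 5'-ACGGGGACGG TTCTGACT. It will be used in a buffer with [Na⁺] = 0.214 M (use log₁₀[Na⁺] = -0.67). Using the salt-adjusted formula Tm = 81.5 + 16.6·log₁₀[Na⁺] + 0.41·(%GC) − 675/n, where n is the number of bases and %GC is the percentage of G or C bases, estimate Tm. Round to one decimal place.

57.9°C

Length n = 18. C=4, G=7, T=4, A=3
G+C = 11, so %GC = 11/18 × 100 = 61.111%
Salt term: 16.6 × (-0.67) = -11.122
GC term: 0.41 × 61.111 = 25.056; length term: −675/18 = −37.5
Tm = 81.5 + (-11.122) + 25.056 − 37.5 = 57.934 → 57.9°C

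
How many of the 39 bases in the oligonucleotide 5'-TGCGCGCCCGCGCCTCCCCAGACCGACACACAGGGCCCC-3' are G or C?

Scanning the sequence gives C=21, G=10, T=2, A=6.
Total G or C: 10 + 21 = 31

31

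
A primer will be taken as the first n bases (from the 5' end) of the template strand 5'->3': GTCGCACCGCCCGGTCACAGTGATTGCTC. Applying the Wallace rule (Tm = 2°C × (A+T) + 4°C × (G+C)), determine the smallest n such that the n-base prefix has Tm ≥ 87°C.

n = 27

First 26 bases: GTCGCACCGCCCGGTCACAGTGATTG → Tm = 86°C (< 87°C)
First 27 bases: GTCGCACCGCCCGGTCACAGTGATTGC → Tm = 90°C (≥ 87°C)
Since every base adds ≥2°C, Tm only increases with n, so the threshold is first crossed at n = 27.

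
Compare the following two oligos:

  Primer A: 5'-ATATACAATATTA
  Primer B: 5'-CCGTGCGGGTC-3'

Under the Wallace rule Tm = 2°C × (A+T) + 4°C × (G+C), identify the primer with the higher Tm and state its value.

Primer A: A+T=12, G+C=1 → Tm = 2(12)+4(1) = 28°C
Primer B: A+T=2, G+C=9 → Tm = 2(2)+4(9) = 40°C
28°C vs 40°C → primer B is higher.

Primer B, 40°C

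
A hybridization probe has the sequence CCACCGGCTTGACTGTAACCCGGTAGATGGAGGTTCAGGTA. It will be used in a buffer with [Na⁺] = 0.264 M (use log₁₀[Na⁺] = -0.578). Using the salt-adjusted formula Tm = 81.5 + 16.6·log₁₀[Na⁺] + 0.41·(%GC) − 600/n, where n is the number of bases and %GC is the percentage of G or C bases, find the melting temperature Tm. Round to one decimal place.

80.3°C

Length n = 41. Base counts: T=9, G=13, A=9, C=10
G+C = 23, so %GC = 23/41 × 100 = 56.098%
Salt term: 16.6 × (-0.578) = -9.595
GC term: 0.41 × 56.098 = 23; length term: −600/41 = −14.634
Tm = 81.5 + (-9.595) + 23 − 14.634 = 80.271 → 80.3°C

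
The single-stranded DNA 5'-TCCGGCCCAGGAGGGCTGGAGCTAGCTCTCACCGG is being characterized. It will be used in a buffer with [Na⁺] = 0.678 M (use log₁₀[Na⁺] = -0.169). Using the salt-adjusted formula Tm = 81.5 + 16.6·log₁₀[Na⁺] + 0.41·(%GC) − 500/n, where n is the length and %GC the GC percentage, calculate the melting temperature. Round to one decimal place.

93.7°C

Length n = 35. T=5, G=13, C=12, A=5
G+C = 25, so %GC = 25/35 × 100 = 71.429%
Salt term: 16.6 × (-0.169) = -2.805
GC term: 0.41 × 71.429 = 29.286; length term: −500/35 = −14.286
Tm = 81.5 + (-2.805) + 29.286 − 14.286 = 93.695 → 93.7°C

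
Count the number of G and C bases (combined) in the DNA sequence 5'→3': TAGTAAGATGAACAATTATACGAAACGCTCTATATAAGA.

11

C=5, T=10, A=18, G=6
Total G or C: 6 + 5 = 11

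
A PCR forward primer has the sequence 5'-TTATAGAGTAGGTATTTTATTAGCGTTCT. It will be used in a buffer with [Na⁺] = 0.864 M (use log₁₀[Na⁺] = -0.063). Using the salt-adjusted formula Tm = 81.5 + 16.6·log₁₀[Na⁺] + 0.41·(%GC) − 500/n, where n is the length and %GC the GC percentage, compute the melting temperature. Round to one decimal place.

Length n = 29. Base counts: C=2, A=7, G=6, T=14
G+C = 8, so %GC = 8/29 × 100 = 27.586%
Salt term: 16.6 × (-0.063) = -1.046
GC term: 0.41 × 27.586 = 11.31; length term: −500/29 = −17.241
Tm = 81.5 + (-1.046) + 11.31 − 17.241 = 74.523 → 74.5°C

74.5°C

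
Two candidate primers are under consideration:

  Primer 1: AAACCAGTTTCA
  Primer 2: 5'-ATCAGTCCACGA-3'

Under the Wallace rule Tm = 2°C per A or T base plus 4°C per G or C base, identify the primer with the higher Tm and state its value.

Primer 1: A+T=8, G+C=4 → Tm = 2(8)+4(4) = 32°C
Primer 2: A+T=6, G+C=6 → Tm = 2(6)+4(6) = 36°C
32°C vs 36°C → primer 2 is higher.

Primer 2, 36°C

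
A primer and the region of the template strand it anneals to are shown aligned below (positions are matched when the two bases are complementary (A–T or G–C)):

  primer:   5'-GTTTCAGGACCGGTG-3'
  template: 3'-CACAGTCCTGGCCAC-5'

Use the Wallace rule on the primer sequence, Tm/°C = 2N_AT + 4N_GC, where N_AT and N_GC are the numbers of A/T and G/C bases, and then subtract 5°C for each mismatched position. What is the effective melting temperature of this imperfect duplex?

43°C

Primer base counts: A=2, T=4, G=6, C=3 → A+T=6, G+C=9
Perfect-match Tm = 2(6) + 4(9) = 12 + 36 = 48°C
Mismatches (positions where the bases are not complementary): 1 (at position 3)
Effective Tm = 48 − 1×5 = 48 − 5 = 43°C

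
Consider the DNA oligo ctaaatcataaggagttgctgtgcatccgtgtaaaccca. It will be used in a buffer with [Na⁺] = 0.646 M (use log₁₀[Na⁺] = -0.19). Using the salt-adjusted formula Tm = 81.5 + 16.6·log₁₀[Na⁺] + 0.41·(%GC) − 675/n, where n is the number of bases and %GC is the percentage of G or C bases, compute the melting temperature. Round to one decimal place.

78.9°C

Length n = 39. Base counts: A=12, T=10, C=9, G=8
G+C = 17, so %GC = 17/39 × 100 = 43.59%
Salt term: 16.6 × (-0.19) = -3.154
GC term: 0.41 × 43.59 = 17.872; length term: −675/39 = −17.308
Tm = 81.5 + (-3.154) + 17.872 − 17.308 = 78.91 → 78.9°C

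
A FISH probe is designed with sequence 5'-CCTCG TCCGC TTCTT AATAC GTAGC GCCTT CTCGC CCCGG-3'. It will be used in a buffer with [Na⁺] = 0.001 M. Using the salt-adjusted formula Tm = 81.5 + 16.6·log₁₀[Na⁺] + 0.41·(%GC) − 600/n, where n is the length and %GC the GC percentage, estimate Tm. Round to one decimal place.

Length n = 40. Base counts: C=17, A=4, T=11, G=8
G+C = 25, so %GC = 25/40 × 100 = 62.5%
Salt term: 16.6 × (-3) = -49.8
GC term: 0.41 × 62.5 = 25.625; length term: −600/40 = −15
Tm = 81.5 + (-49.8) + 25.625 − 15 = 42.325 → 42.3°C

42.3°C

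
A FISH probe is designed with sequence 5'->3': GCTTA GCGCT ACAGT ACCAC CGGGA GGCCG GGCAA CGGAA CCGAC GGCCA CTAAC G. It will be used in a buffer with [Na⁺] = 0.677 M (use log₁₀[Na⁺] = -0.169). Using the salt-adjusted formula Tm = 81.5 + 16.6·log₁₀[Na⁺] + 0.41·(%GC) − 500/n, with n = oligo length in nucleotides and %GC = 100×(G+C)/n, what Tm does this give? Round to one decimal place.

Length n = 56. A=14, G=18, T=5, C=19
G+C = 37, so %GC = 37/56 × 100 = 66.071%
Salt term: 16.6 × (-0.169) = -2.805
GC term: 0.41 × 66.071 = 27.089; length term: −500/56 = −8.929
Tm = 81.5 + (-2.805) + 27.089 − 8.929 = 96.855 → 96.9°C

96.9°C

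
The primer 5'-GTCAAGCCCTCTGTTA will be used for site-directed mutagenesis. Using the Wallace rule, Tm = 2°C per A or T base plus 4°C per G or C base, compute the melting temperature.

T=5, G=3, A=3, C=5
So N_AT = 8 and N_GC = 8.
Tm = 2(8) + 4(8) = 16 + 32 = 48°C

48°C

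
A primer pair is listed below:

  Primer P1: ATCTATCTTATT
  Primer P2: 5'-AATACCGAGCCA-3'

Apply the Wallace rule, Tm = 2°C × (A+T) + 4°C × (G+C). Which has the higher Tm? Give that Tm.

Primer P1: A+T=10, G+C=2 → Tm = 2(10)+4(2) = 28°C
Primer P2: A+T=6, G+C=6 → Tm = 2(6)+4(6) = 36°C
28°C vs 36°C → primer P2 is higher.

Primer P2, 36°C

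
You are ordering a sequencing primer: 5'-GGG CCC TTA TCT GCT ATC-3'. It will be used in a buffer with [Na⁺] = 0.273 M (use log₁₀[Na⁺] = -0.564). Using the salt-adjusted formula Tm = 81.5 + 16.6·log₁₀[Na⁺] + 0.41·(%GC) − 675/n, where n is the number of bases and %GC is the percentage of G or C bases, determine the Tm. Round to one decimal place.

57.4°C

Length n = 18. T=6, A=2, C=6, G=4
G+C = 10, so %GC = 10/18 × 100 = 55.556%
Salt term: 16.6 × (-0.564) = -9.362
GC term: 0.41 × 55.556 = 22.778; length term: −675/18 = −37.5
Tm = 81.5 + (-9.362) + 22.778 − 37.5 = 57.416 → 57.4°C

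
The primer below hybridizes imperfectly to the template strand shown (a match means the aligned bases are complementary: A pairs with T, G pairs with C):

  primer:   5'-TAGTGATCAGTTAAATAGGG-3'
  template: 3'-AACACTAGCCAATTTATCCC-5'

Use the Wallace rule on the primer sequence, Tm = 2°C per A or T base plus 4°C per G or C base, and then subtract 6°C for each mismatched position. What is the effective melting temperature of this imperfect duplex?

Primer base counts: A=7, T=6, G=6, C=1 → A+T=13, G+C=7
Perfect-match Tm = 2(13) + 4(7) = 26 + 28 = 54°C
Mismatches (positions where the bases are not complementary): 2 (at positions 2, 9)
Effective Tm = 54 − 2×6 = 54 − 12 = 42°C

42°C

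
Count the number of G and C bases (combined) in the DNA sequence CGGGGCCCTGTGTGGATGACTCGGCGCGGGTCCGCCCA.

29

Counting bases: A=3, C=13, G=16, T=6
Total G or C: 16 + 13 = 29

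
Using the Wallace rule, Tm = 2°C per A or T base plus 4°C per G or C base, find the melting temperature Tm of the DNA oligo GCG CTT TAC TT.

Base counts: G=2, A=1, C=3, T=5
A+T = 6, G+C = 5
Tm = 2(6) + 4(5) = 12 + 20 = 32°C

32°C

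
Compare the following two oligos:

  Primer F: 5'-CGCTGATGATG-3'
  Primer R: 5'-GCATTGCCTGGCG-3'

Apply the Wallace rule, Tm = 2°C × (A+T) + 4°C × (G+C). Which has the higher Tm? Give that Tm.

Primer F: A+T=5, G+C=6 → Tm = 2(5)+4(6) = 34°C
Primer R: A+T=4, G+C=9 → Tm = 2(4)+4(9) = 44°C
34°C vs 44°C → primer R is higher.

Primer R, 44°C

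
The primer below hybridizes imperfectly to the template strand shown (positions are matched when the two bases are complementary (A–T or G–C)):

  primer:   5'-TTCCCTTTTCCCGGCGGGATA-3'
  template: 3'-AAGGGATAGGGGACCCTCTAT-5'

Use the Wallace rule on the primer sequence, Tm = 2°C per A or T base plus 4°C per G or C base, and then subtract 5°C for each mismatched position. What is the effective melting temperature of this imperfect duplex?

41°C

Primer base counts: A=2, T=7, G=5, C=7 → A+T=9, G+C=12
Perfect-match Tm = 2(9) + 4(12) = 18 + 48 = 66°C
Mismatches (positions where the bases are not complementary): 5 (at positions 7, 9, 13, 15, 17)
Effective Tm = 66 − 5×5 = 66 − 25 = 41°C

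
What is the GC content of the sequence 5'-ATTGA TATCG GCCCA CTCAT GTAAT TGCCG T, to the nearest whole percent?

45%

T=10, A=7, C=8, G=6
G+C = 6 + 8 = 14 out of 31 bases
%GC = 14/31 × 100 = 45.16% ≈ 45%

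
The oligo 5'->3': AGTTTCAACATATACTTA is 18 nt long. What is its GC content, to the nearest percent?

G=1, A=7, T=7, C=3
G+C = 1 + 3 = 4 out of 18 bases
%GC = 4/18 × 100 = 22.22% ≈ 22%

22%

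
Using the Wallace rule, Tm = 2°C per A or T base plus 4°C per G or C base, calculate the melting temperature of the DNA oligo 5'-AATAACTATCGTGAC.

40°C

Base counts: T=4, G=2, A=6, C=3
AT pairs contribute 10, GC pairs contribute 5.
Tm = 2(10) + 4(5) = 20 + 20 = 40°C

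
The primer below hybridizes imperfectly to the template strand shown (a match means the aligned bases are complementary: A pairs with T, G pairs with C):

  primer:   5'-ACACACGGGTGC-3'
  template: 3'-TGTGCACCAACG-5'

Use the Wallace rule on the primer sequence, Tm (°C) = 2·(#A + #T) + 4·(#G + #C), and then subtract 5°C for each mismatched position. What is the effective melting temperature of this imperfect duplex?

Primer base counts: A=3, T=1, G=4, C=4 → A+T=4, G+C=8
Perfect-match Tm = 2(4) + 4(8) = 8 + 32 = 40°C
Mismatches (positions where the bases are not complementary): 3 (at positions 5, 6, 9)
Effective Tm = 40 − 3×5 = 40 − 15 = 25°C

25°C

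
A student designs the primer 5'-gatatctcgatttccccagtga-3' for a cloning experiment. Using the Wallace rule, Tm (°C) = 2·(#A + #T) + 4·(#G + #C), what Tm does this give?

Base counts: G=4, A=5, T=7, C=6
AT pairs contribute 12, GC pairs contribute 10.
Tm = 4·10 + 2·12 = 40 + 24 = 64°C

64°C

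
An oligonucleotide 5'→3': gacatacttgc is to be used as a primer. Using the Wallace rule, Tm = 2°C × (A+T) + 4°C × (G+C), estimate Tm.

32°C

Base counts: G=2, C=3, A=3, T=3
A+T = 6, G+C = 5
Tm = 4·5 + 2·6 = 20 + 12 = 32°C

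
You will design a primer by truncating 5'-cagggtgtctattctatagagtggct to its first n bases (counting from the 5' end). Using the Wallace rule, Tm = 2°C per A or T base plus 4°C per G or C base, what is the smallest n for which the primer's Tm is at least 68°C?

n = 24

First 23 bases: CAGGGTGTCTATTCTATAGAGTG → Tm = 66°C (< 68°C)
First 24 bases: CAGGGTGTCTATTCTATAGAGTGG → Tm = 70°C (≥ 68°C)
Since every base adds ≥2°C, Tm only increases with n, so the threshold is first crossed at n = 24.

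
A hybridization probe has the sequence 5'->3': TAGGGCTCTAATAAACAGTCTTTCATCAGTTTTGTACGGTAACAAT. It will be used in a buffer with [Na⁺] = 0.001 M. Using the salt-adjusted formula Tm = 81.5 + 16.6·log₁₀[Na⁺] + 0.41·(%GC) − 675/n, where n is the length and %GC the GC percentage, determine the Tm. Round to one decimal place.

Length n = 46. A=14, G=8, T=16, C=8
G+C = 16, so %GC = 16/46 × 100 = 34.783%
Salt term: 16.6 × (-3) = -49.8
GC term: 0.41 × 34.783 = 14.261; length term: −675/46 = −14.674
Tm = 81.5 + (-49.8) + 14.261 − 14.674 = 31.287 → 31.3°C

31.3°C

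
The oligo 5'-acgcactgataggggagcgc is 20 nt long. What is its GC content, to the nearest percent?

65%

C=5, A=5, T=2, G=8
G+C = 8 + 5 = 13 out of 20 bases
%GC = 13/20 × 100 = 65% ≈ 65%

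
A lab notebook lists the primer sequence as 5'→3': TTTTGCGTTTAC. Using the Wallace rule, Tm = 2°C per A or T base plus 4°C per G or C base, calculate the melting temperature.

32°C

Counting bases: G=2, C=2, T=7, A=1
A+T = 8, G+C = 4
Tm = 2×8 + 4×4 = 32°C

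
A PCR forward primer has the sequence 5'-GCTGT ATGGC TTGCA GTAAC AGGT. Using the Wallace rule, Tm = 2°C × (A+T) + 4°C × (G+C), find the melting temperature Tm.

72°C

Base counts: A=5, T=7, G=8, C=4
A+T = 12, G+C = 12
Tm = 2(12) + 4(12) = 24 + 48 = 72°C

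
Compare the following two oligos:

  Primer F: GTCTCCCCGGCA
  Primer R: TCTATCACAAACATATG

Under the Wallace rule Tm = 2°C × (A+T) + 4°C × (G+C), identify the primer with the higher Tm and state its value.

Primer F: A+T=3, G+C=9 → Tm = 2(3)+4(9) = 42°C
Primer R: A+T=12, G+C=5 → Tm = 2(12)+4(5) = 44°C
42°C vs 44°C → primer R is higher.

Primer R, 44°C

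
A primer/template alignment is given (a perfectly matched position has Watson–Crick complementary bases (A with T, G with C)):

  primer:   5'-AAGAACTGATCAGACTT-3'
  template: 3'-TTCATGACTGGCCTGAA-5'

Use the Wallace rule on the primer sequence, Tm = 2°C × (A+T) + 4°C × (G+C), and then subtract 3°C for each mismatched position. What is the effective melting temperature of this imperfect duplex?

37°C

Primer base counts: A=7, T=4, G=3, C=3 → A+T=11, G+C=6
Perfect-match Tm = 2(11) + 4(6) = 22 + 24 = 46°C
Mismatches (positions where the bases are not complementary): 3 (at positions 4, 10, 12)
Effective Tm = 46 − 3×3 = 46 − 9 = 37°C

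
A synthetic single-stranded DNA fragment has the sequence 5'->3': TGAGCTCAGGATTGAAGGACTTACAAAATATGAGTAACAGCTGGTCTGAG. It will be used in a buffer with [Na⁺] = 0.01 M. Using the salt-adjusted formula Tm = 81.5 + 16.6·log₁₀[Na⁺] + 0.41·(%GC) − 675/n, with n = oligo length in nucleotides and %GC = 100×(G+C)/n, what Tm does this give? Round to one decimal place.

Length n = 50. Scanning the sequence gives G=14, C=7, T=12, A=17.
G+C = 21, so %GC = 21/50 × 100 = 42%
Salt term: 16.6 × (-2) = -33.2
GC term: 0.41 × 42 = 17.22; length term: −675/50 = −13.5
Tm = 81.5 + (-33.2) + 17.22 − 13.5 = 52.02 → 52.0°C

52.0°C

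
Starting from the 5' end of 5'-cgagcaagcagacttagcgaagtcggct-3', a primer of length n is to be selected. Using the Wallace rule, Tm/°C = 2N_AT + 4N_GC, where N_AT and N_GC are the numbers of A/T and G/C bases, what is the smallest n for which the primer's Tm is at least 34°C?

First 10 bases: CGAGCAAGCA → Tm = 32°C (< 34°C)
First 11 bases: CGAGCAAGCAG → Tm = 36°C (≥ 34°C)
Since every base adds ≥2°C, Tm only increases with n, so the threshold is first crossed at n = 11.

n = 11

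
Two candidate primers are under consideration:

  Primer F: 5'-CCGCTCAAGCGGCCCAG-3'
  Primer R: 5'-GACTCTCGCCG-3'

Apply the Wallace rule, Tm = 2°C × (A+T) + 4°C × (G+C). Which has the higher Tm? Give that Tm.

Primer F: A+T=4, G+C=13 → Tm = 2(4)+4(13) = 60°C
Primer R: A+T=3, G+C=8 → Tm = 2(3)+4(8) = 38°C
60°C vs 38°C → primer F is higher.

Primer F, 60°C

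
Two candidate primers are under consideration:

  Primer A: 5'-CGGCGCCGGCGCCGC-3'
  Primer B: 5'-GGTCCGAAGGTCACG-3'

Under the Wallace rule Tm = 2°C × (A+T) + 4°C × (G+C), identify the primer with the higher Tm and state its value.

Primer A: A+T=0, G+C=15 → Tm = 2(0)+4(15) = 60°C
Primer B: A+T=5, G+C=10 → Tm = 2(5)+4(10) = 50°C
60°C vs 50°C → primer A is higher.

Primer A, 60°C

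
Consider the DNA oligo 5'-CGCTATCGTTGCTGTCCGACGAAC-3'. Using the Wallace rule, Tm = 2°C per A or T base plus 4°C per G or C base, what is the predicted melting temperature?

76°C

A=4, C=8, T=6, G=6
So N_AT = 10 and N_GC = 14.
Tm = 2×10 + 4×14 = 76°C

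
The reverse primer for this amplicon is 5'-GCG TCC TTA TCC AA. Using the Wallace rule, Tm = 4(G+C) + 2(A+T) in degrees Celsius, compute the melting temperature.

Counting bases: C=5, G=2, T=4, A=3
A+T = 7, G+C = 7
Tm = 2(7) + 4(7) = 14 + 28 = 42°C

42°C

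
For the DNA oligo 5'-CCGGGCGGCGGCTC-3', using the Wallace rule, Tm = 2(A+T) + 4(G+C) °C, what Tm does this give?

Counting bases: A=0, C=6, G=7, T=1
A+T = 1, G+C = 13
Tm = 4·13 + 2·1 = 52 + 2 = 54°C

54°C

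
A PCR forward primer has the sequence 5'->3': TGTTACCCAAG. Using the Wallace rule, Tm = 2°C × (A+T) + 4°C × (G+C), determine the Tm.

32°C

Scanning the sequence gives A=3, T=3, G=2, C=3.
AT pairs contribute 6, GC pairs contribute 5.
Tm = 2(6) + 4(5) = 12 + 20 = 32°C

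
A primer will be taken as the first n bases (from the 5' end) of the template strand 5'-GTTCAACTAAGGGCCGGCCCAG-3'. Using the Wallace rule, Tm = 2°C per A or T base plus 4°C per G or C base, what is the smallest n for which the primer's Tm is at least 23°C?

n = 9

First 8 bases: GTTCAACT → Tm = 22°C (< 23°C)
First 9 bases: GTTCAACTA → Tm = 24°C (≥ 23°C)
Since every base adds ≥2°C, Tm only increases with n, so the threshold is first crossed at n = 9.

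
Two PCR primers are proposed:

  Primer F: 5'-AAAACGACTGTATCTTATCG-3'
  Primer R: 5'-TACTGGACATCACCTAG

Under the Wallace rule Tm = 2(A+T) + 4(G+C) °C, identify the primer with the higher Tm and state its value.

Primer F, 54°C

Primer F: A+T=13, G+C=7 → Tm = 2(13)+4(7) = 54°C
Primer R: A+T=9, G+C=8 → Tm = 2(9)+4(8) = 50°C
54°C vs 50°C → primer F is higher.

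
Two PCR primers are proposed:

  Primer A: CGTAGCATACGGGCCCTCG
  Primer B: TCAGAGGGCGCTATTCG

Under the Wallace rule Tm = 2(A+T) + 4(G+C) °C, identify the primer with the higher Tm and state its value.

Primer A, 64°C

Primer A: A+T=6, G+C=13 → Tm = 2(6)+4(13) = 64°C
Primer B: A+T=7, G+C=10 → Tm = 2(7)+4(10) = 54°C
64°C vs 54°C → primer A is higher.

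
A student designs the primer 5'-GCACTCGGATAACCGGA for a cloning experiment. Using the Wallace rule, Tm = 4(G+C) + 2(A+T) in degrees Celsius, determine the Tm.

Scanning the sequence gives C=5, A=5, T=2, G=5.
So N_AT = 7 and N_GC = 10.
Tm = 2(7) + 4(10) = 14 + 40 = 54°C

54°C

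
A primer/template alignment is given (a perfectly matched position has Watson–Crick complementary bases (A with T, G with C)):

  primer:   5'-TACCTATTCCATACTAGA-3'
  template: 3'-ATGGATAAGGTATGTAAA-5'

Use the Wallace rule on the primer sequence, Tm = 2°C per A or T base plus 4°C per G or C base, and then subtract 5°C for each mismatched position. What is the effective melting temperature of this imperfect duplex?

28°C

Primer base counts: A=6, T=6, G=1, C=5 → A+T=12, G+C=6
Perfect-match Tm = 2(12) + 4(6) = 24 + 24 = 48°C
Mismatches (positions where the bases are not complementary): 4 (at positions 15, 16, 17, 18)
Effective Tm = 48 − 4×5 = 48 − 20 = 28°C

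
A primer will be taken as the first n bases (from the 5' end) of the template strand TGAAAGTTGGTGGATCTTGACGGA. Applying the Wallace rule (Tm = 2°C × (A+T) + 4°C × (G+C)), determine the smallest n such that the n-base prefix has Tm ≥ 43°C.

n = 16

First 15 bases: TGAAAGTTGGTGGAT → Tm = 42°C (< 43°C)
First 16 bases: TGAAAGTTGGTGGATC → Tm = 46°C (≥ 43°C)
Since every base adds ≥2°C, Tm only increases with n, so the threshold is first crossed at n = 16.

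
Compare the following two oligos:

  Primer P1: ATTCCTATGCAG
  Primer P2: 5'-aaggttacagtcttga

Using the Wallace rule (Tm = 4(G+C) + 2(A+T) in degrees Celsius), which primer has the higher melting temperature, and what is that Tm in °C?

Primer P1: A+T=7, G+C=5 → Tm = 2(7)+4(5) = 34°C
Primer P2: A+T=10, G+C=6 → Tm = 2(10)+4(6) = 44°C
34°C vs 44°C → primer P2 is higher.

Primer P2, 44°C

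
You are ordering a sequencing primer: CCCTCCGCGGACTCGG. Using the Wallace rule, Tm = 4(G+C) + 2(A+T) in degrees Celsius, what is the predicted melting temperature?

G=5, A=1, T=2, C=8
A+T = 3, G+C = 13
Tm = 2×3 + 4×13 = 58°C

58°C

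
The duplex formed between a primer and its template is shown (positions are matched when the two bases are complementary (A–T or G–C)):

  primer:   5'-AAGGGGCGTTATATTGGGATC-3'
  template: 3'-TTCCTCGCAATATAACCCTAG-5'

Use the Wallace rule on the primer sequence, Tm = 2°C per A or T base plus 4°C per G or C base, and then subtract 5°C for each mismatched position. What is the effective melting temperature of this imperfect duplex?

Primer base counts: A=5, T=6, G=8, C=2 → A+T=11, G+C=10
Perfect-match Tm = 2(11) + 4(10) = 22 + 40 = 62°C
Mismatches (positions where the bases are not complementary): 1 (at position 5)
Effective Tm = 62 − 1×5 = 62 − 5 = 57°C

57°C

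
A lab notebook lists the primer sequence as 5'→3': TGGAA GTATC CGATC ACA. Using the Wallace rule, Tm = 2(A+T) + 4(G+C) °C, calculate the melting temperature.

52°C

Scanning the sequence gives A=6, T=4, G=4, C=4.
AT pairs contribute 10, GC pairs contribute 8.
Tm = 2(10) + 4(8) = 20 + 32 = 52°C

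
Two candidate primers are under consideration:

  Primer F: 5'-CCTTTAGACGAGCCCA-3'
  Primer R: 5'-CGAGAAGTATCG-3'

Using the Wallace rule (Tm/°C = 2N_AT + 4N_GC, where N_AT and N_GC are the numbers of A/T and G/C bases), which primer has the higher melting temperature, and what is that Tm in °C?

Primer F: A+T=7, G+C=9 → Tm = 2(7)+4(9) = 50°C
Primer R: A+T=6, G+C=6 → Tm = 2(6)+4(6) = 36°C
50°C vs 36°C → primer F is higher.

Primer F, 50°C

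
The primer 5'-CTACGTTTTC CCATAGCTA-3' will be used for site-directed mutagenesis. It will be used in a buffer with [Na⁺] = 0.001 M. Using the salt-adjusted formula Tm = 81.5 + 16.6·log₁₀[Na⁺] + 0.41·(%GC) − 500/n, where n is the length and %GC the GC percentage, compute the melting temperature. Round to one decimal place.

22.6°C

Length n = 19. Base counts: G=2, A=4, C=6, T=7
G+C = 8, so %GC = 8/19 × 100 = 42.105%
Salt term: 16.6 × (-3) = -49.8
GC term: 0.41 × 42.105 = 17.263; length term: −500/19 = −26.316
Tm = 81.5 + (-49.8) + 17.263 − 26.316 = 22.647 → 22.6°C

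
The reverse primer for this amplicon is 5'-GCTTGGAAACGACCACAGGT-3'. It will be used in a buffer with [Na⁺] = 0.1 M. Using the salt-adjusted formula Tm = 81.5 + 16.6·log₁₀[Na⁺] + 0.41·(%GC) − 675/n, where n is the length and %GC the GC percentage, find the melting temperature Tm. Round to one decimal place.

53.7°C

Length n = 20. Counting bases: T=3, A=6, G=6, C=5
G+C = 11, so %GC = 11/20 × 100 = 55%
Salt term: 16.6 × (-1) = -16.6
GC term: 0.41 × 55 = 22.55; length term: −675/20 = −33.75
Tm = 81.5 + (-16.6) + 22.55 − 33.75 = 53.7 → 53.7°C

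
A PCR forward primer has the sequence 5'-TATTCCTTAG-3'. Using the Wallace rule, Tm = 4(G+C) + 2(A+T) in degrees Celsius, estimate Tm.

26°C

Scanning the sequence gives G=1, A=2, C=2, T=5.
A+T = 7, G+C = 3
Tm = 4·3 + 2·7 = 12 + 14 = 26°C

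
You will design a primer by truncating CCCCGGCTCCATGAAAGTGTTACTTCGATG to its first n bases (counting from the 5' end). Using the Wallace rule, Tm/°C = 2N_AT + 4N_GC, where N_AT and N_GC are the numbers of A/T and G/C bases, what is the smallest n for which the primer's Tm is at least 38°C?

First 9 bases: CCCCGGCTC → Tm = 34°C (< 38°C)
First 10 bases: CCCCGGCTCC → Tm = 38°C (≥ 38°C)
Each additional base adds 2°C (A/T) or 4°C (G/C), so Tm is non-decreasing in n; n = 10 is the first length to reach 38°C.

n = 10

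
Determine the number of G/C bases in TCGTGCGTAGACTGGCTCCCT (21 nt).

13

A=2, C=7, T=6, G=6
G+C = 6 + 7 = 13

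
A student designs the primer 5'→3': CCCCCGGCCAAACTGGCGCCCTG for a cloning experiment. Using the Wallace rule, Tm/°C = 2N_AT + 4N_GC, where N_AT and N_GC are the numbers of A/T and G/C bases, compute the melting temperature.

82°C

G=6, A=3, C=12, T=2
A+T = 5, G+C = 18
Tm = 2×5 + 4×18 = 82°C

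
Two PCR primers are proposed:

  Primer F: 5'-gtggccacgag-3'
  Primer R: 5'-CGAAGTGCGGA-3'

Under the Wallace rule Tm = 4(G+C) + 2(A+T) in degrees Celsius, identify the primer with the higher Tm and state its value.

Primer F, 38°C

Primer F: A+T=3, G+C=8 → Tm = 2(3)+4(8) = 38°C
Primer R: A+T=4, G+C=7 → Tm = 2(4)+4(7) = 36°C
38°C vs 36°C → primer F is higher.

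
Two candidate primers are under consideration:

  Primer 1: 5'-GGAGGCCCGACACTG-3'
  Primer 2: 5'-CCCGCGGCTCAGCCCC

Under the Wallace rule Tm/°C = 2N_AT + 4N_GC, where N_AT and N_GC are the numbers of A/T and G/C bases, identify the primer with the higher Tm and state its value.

Primer 1: A+T=4, G+C=11 → Tm = 2(4)+4(11) = 52°C
Primer 2: A+T=2, G+C=14 → Tm = 2(2)+4(14) = 60°C
52°C vs 60°C → primer 2 is higher.

Primer 2, 60°C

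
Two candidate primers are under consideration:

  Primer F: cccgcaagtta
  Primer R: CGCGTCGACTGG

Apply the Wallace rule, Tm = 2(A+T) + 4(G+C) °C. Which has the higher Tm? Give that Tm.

Primer R, 42°C

Primer F: A+T=5, G+C=6 → Tm = 2(5)+4(6) = 34°C
Primer R: A+T=3, G+C=9 → Tm = 2(3)+4(9) = 42°C
34°C vs 42°C → primer R is higher.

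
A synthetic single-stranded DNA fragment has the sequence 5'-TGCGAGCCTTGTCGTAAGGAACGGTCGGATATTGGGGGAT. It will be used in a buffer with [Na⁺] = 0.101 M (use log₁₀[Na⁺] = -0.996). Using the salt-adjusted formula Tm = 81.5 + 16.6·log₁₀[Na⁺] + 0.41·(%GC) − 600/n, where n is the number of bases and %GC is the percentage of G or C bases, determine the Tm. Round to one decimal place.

Length n = 40. Base counts: C=6, T=10, G=16, A=8
G+C = 22, so %GC = 22/40 × 100 = 55%
Salt term: 16.6 × (-0.996) = -16.534
GC term: 0.41 × 55 = 22.55; length term: −600/40 = −15
Tm = 81.5 + (-16.534) + 22.55 − 15 = 72.516 → 72.5°C

72.5°C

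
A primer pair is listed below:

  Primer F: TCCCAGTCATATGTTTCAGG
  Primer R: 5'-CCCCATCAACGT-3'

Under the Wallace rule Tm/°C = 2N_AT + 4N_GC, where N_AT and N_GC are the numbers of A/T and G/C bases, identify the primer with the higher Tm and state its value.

Primer F, 58°C

Primer F: A+T=11, G+C=9 → Tm = 2(11)+4(9) = 58°C
Primer R: A+T=5, G+C=7 → Tm = 2(5)+4(7) = 38°C
58°C vs 38°C → primer F is higher.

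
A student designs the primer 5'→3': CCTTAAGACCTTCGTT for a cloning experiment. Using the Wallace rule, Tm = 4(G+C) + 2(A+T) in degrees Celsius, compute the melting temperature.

46°C

Base counts: T=6, A=3, G=2, C=5
AT pairs contribute 9, GC pairs contribute 7.
Tm = 2×9 + 4×7 = 46°C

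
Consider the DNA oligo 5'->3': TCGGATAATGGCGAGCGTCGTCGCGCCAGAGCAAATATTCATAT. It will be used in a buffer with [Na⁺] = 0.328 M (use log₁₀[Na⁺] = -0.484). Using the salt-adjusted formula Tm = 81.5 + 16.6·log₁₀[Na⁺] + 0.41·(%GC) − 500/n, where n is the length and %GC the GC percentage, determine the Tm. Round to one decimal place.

82.6°C

Length n = 44. Base counts: G=12, T=10, C=10, A=12
G+C = 22, so %GC = 22/44 × 100 = 50%
Salt term: 16.6 × (-0.484) = -8.034
GC term: 0.41 × 50 = 20.5; length term: −500/44 = −11.364
Tm = 81.5 + (-8.034) + 20.5 − 11.364 = 82.602 → 82.6°C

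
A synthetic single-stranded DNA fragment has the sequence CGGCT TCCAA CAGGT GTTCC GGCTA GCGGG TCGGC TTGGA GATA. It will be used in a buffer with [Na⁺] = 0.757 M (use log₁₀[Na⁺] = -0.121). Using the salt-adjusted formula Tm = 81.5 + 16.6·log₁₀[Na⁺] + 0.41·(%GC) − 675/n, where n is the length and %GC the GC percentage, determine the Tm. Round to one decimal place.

89.3°C

Length n = 44. Counting bases: G=16, A=7, T=10, C=11
G+C = 27, so %GC = 27/44 × 100 = 61.364%
Salt term: 16.6 × (-0.121) = -2.009
GC term: 0.41 × 61.364 = 25.159; length term: −675/44 = −15.341
Tm = 81.5 + (-2.009) + 25.159 − 15.341 = 89.309 → 89.3°C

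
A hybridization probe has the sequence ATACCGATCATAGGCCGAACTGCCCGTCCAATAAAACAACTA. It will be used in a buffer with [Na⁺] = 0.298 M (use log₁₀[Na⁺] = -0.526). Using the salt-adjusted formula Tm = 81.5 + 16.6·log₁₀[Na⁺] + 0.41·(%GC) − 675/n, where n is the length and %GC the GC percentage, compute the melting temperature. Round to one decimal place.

75.2°C

Length n = 42. Scanning the sequence gives G=6, T=7, C=13, A=16.
G+C = 19, so %GC = 19/42 × 100 = 45.238%
Salt term: 16.6 × (-0.526) = -8.732
GC term: 0.41 × 45.238 = 18.548; length term: −675/42 = −16.071
Tm = 81.5 + (-8.732) + 18.548 − 16.071 = 75.245 → 75.2°C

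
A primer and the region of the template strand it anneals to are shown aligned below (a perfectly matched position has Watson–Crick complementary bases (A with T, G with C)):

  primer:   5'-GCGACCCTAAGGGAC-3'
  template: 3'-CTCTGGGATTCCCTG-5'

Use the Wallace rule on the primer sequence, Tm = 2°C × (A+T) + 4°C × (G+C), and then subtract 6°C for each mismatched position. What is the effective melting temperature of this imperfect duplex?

44°C

Primer base counts: A=4, T=1, G=5, C=5 → A+T=5, G+C=10
Perfect-match Tm = 2(5) + 4(10) = 10 + 40 = 50°C
Mismatches (positions where the bases are not complementary): 1 (at position 2)
Effective Tm = 50 − 1×6 = 50 − 6 = 44°C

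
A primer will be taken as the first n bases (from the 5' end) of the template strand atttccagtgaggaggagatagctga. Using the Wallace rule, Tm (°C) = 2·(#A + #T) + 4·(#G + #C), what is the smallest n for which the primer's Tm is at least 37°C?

First 12 bases: ATTTCCAGTGAG → Tm = 34°C (< 37°C)
First 13 bases: ATTTCCAGTGAGG → Tm = 38°C (≥ 37°C)
Each additional base adds 2°C (A/T) or 4°C (G/C), so Tm is non-decreasing in n; n = 13 is the first length to reach 37°C.

n = 13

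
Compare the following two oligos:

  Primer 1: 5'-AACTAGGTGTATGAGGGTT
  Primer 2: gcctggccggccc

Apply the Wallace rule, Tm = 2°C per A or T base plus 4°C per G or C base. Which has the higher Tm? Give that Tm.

Primer 1, 54°C

Primer 1: A+T=11, G+C=8 → Tm = 2(11)+4(8) = 54°C
Primer 2: A+T=1, G+C=12 → Tm = 2(1)+4(12) = 50°C
54°C vs 50°C → primer 1 is higher.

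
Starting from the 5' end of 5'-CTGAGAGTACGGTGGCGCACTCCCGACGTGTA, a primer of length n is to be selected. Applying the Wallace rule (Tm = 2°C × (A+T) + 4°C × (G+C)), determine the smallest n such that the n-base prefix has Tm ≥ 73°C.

First 22 bases: CTGAGAGTACGGTGGCGCACTC → Tm = 72°C (< 73°C)
First 23 bases: CTGAGAGTACGGTGGCGCACTCC → Tm = 76°C (≥ 73°C)
Since every base adds ≥2°C, Tm only increases with n, so the threshold is first crossed at n = 23.

n = 23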